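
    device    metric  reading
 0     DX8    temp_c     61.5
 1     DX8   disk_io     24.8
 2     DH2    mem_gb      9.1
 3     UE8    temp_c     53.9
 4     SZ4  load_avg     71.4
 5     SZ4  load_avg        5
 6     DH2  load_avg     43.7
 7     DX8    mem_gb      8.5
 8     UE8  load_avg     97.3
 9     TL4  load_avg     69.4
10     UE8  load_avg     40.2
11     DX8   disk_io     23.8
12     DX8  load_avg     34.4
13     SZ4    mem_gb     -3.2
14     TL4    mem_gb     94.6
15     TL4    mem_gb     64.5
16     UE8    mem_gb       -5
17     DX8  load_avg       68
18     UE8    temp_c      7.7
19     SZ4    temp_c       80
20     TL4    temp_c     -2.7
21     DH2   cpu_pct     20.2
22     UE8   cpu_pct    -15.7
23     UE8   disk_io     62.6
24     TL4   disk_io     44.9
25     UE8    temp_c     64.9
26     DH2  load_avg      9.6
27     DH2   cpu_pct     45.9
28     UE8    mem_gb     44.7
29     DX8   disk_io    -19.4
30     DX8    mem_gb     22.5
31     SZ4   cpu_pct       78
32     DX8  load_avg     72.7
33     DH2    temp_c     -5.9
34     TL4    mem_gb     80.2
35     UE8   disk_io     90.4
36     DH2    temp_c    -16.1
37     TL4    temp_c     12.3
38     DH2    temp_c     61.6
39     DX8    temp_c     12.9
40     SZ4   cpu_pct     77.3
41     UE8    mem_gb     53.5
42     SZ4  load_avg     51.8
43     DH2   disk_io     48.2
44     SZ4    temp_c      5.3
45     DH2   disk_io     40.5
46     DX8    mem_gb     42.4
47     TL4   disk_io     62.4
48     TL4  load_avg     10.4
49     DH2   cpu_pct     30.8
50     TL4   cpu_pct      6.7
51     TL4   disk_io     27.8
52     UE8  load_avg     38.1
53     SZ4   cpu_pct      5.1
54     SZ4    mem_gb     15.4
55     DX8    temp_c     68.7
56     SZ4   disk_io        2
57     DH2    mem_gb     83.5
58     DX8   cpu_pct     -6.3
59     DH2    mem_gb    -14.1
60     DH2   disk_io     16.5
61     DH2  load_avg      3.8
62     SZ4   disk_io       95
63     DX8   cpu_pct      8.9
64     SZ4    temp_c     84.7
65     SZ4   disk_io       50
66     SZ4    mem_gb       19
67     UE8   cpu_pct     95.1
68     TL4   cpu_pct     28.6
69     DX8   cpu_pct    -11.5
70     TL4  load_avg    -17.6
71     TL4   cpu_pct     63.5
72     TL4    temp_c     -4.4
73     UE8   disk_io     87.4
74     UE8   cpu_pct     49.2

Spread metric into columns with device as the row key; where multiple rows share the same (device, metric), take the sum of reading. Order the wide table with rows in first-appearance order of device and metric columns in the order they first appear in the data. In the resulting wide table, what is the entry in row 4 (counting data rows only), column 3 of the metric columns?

31.2

With rows in first-appearance order of device, row 4 is device=SZ4. metric columns in first-appearance order: temp_c, disk_io, mem_gb, load_avg, cpu_pct; column 3 is mem_gb.
Long rows with device=SZ4, metric=mem_gb: -3.2 + 15.4 + 19 = 31.2.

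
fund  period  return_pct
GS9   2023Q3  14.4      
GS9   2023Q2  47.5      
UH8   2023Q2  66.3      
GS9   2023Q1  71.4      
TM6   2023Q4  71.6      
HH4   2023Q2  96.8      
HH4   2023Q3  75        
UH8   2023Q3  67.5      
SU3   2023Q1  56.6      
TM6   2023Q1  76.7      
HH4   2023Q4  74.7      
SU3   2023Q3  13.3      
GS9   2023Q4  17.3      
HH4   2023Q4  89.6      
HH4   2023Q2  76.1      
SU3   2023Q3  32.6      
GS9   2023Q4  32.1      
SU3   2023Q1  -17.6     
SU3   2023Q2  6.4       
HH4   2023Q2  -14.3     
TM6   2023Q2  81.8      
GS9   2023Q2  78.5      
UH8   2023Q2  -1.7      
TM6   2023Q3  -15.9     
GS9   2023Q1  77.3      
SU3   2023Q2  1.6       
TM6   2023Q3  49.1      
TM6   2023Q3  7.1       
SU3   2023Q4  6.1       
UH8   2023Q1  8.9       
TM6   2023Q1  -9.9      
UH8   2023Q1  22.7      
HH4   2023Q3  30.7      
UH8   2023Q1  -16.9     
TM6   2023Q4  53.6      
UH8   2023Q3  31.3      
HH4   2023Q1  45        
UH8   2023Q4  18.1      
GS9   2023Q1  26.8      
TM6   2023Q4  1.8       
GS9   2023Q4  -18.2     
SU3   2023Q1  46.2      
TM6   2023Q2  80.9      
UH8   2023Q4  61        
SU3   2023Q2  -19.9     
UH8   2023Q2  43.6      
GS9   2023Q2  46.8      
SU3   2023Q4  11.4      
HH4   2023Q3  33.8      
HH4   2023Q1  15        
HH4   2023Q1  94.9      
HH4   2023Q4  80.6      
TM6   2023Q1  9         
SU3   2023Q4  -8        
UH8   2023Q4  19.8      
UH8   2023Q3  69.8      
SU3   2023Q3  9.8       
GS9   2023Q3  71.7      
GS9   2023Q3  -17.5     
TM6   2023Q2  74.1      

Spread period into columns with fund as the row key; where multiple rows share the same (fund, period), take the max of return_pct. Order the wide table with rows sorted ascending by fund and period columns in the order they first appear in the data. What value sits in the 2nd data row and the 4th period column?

With rows sorted ascending by fund, row 2 is fund=HH4. period columns in first-appearance order: 2023Q3, 2023Q2, 2023Q1, 2023Q4; column 4 is 2023Q4.
Long rows with fund=HH4, period=2023Q4: max(74.7, 89.6, 80.6) = 89.6.

89.6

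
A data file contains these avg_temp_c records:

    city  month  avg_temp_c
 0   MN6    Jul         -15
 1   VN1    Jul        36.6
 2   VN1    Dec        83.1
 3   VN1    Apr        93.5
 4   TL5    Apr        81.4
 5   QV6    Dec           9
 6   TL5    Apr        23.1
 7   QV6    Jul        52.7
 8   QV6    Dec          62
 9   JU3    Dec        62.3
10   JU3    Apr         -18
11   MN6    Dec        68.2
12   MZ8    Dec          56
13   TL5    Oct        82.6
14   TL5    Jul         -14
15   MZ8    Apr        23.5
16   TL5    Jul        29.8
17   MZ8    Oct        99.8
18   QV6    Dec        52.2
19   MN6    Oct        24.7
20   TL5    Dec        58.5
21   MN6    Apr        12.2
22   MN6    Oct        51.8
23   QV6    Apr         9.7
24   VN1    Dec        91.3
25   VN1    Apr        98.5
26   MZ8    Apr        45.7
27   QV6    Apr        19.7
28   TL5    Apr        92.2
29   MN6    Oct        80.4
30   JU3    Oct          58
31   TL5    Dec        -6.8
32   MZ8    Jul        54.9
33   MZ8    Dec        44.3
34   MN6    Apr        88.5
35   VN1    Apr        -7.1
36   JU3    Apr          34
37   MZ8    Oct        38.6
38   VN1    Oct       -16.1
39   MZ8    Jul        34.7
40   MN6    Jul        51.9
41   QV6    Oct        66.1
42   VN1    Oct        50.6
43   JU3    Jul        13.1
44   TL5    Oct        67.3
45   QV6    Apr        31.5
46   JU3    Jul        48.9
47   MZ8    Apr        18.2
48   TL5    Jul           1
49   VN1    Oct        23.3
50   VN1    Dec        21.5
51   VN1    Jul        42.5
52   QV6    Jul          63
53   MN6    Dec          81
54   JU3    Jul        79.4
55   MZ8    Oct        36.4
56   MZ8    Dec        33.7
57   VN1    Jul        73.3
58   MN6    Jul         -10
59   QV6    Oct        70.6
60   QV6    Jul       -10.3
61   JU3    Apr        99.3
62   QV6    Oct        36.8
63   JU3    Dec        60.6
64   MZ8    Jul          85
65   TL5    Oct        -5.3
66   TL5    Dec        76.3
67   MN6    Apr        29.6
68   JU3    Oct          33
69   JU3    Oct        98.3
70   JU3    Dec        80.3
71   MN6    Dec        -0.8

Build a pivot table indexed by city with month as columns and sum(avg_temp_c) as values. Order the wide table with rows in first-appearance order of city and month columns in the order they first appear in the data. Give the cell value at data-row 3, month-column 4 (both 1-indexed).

144.6

With rows in first-appearance order of city, row 3 is city=TL5. month columns in first-appearance order: Jul, Dec, Apr, Oct; column 4 is Oct.
Long rows with city=TL5, month=Oct: 82.6 + 67.3 + -5.3 = 144.6.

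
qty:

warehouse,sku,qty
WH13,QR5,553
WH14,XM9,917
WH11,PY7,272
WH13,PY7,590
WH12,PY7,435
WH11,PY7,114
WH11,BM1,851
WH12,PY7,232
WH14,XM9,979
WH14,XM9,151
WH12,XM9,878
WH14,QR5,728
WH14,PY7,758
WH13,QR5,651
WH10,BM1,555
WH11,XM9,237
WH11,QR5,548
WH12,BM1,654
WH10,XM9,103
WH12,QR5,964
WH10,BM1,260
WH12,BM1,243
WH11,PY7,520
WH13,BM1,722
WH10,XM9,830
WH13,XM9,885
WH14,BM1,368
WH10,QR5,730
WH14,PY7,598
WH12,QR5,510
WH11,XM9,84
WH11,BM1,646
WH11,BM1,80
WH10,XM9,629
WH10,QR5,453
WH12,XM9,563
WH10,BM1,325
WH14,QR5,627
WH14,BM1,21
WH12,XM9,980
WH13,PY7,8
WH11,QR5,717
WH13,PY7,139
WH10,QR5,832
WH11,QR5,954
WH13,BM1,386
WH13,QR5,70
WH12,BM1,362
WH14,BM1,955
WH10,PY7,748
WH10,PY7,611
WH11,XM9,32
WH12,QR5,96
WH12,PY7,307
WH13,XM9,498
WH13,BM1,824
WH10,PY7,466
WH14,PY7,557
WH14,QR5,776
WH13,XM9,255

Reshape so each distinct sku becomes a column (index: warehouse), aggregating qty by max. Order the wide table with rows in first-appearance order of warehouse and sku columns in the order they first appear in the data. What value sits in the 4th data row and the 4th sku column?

With rows in first-appearance order of warehouse, row 4 is warehouse=WH12. sku columns in first-appearance order: QR5, XM9, PY7, BM1; column 4 is BM1.
Long rows with warehouse=WH12, sku=BM1: max(654, 243, 362) = 654.

654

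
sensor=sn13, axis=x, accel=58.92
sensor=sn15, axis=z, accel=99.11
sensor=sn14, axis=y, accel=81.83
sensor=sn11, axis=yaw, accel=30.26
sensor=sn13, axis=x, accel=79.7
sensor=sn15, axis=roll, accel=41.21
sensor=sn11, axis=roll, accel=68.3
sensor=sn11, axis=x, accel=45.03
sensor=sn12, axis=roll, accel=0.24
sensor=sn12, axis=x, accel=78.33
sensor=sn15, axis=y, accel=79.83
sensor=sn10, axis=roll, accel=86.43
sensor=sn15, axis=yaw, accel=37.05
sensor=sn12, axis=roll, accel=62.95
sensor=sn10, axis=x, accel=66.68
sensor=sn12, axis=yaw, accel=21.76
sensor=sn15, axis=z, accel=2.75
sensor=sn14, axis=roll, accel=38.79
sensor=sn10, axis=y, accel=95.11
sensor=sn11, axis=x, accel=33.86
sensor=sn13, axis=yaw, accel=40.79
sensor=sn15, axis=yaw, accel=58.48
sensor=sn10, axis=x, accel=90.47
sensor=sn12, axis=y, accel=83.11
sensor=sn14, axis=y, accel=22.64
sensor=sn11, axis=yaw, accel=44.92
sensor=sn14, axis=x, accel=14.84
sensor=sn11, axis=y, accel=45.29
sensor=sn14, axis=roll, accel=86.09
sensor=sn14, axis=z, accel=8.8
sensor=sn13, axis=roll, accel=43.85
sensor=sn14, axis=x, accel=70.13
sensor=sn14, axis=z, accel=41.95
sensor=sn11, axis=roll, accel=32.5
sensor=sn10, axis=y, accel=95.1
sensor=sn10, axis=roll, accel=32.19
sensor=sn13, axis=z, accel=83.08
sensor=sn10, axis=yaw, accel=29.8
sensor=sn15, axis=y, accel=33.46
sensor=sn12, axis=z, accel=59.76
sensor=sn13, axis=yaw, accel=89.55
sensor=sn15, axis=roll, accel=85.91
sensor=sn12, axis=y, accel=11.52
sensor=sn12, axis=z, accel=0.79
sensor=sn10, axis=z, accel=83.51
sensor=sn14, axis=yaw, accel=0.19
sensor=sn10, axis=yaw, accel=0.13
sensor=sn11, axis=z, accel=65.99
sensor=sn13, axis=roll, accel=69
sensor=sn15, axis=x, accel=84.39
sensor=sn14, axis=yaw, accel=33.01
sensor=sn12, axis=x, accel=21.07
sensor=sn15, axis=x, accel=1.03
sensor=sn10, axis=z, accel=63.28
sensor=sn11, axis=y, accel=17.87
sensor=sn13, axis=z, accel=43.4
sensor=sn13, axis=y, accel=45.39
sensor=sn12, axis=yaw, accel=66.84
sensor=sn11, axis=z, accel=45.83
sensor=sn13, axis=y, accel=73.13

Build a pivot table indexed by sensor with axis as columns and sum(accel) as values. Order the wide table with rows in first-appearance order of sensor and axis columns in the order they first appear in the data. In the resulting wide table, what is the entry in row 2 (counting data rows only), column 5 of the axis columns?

127.12

With rows in first-appearance order of sensor, row 2 is sensor=sn15. axis columns in first-appearance order: x, z, y, yaw, roll; column 5 is roll.
Long rows with sensor=sn15, axis=roll: 41.21 + 85.91 = 127.12.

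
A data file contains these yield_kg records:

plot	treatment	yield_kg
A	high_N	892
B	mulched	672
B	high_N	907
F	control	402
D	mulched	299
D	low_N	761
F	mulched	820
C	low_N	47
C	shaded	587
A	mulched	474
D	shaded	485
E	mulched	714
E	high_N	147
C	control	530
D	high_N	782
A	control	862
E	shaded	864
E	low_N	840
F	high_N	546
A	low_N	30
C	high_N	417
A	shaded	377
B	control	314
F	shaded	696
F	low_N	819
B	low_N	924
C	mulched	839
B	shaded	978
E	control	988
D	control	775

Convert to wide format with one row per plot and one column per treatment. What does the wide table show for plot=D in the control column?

Wide layout: rows indexed by plot, columns are the 5 distinct treatment values (high_N, mulched, control, low_N, shaded).
Cell (plot=D, treatment=control) draws from the long row where plot=D and treatment=control, which has yield_kg=775.

775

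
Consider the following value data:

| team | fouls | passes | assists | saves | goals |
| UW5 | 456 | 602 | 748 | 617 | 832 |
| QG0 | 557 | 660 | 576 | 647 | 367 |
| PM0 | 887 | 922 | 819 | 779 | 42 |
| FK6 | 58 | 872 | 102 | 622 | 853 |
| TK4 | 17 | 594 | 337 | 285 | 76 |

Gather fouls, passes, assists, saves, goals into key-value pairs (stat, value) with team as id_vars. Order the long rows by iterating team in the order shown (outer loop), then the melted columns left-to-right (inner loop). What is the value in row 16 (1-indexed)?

58

25 rows total (5 × 5). Row 16: index ⌊(16-1)/5⌋ = 3 into team → FK6; (16-1) mod 5 = 0 into the melted columns → fouls.
So row 16 is (FK6, fouls, 58); value = 58.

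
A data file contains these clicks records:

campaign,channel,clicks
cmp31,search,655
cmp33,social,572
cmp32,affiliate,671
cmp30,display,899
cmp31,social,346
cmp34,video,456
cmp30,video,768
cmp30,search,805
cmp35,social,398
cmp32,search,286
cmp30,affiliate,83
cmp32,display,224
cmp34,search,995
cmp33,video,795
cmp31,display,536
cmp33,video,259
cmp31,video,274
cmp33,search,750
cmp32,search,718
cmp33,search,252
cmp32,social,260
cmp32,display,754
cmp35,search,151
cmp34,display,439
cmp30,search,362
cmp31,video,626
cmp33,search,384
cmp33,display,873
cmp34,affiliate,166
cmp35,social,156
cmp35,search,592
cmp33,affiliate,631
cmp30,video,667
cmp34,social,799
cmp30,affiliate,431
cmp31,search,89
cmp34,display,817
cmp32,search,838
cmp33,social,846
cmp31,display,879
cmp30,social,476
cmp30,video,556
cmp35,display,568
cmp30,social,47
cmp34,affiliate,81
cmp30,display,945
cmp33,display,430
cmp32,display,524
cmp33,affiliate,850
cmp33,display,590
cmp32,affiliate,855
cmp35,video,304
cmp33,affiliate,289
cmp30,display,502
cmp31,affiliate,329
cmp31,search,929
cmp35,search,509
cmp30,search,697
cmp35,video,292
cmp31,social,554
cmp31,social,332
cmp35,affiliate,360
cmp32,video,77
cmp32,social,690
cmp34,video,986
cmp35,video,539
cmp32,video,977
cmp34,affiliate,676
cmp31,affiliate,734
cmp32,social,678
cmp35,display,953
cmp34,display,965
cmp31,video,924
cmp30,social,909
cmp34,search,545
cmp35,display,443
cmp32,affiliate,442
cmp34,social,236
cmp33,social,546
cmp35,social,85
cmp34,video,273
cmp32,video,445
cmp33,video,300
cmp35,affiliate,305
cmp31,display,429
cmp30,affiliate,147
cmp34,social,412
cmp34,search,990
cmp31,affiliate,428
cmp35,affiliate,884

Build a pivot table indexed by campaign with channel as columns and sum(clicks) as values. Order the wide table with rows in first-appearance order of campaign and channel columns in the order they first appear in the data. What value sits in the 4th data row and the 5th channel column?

With rows in first-appearance order of campaign, row 4 is campaign=cmp30. channel columns in first-appearance order: search, social, affiliate, display, video; column 5 is video.
Long rows with campaign=cmp30, channel=video: 768 + 667 + 556 = 1991.

1991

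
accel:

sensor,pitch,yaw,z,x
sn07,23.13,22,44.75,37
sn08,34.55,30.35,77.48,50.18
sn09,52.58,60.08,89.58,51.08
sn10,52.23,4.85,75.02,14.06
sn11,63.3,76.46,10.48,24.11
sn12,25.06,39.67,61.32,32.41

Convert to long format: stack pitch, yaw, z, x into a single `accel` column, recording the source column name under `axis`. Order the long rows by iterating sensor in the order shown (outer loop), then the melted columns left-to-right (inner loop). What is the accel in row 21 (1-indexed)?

24 rows total (6 × 4). Row 21: index ⌊(21-1)/4⌋ = 5 into sensor → sn12; (21-1) mod 4 = 0 into the melted columns → pitch.
So row 21 is (sn12, pitch, 25.06); accel = 25.06.

25.06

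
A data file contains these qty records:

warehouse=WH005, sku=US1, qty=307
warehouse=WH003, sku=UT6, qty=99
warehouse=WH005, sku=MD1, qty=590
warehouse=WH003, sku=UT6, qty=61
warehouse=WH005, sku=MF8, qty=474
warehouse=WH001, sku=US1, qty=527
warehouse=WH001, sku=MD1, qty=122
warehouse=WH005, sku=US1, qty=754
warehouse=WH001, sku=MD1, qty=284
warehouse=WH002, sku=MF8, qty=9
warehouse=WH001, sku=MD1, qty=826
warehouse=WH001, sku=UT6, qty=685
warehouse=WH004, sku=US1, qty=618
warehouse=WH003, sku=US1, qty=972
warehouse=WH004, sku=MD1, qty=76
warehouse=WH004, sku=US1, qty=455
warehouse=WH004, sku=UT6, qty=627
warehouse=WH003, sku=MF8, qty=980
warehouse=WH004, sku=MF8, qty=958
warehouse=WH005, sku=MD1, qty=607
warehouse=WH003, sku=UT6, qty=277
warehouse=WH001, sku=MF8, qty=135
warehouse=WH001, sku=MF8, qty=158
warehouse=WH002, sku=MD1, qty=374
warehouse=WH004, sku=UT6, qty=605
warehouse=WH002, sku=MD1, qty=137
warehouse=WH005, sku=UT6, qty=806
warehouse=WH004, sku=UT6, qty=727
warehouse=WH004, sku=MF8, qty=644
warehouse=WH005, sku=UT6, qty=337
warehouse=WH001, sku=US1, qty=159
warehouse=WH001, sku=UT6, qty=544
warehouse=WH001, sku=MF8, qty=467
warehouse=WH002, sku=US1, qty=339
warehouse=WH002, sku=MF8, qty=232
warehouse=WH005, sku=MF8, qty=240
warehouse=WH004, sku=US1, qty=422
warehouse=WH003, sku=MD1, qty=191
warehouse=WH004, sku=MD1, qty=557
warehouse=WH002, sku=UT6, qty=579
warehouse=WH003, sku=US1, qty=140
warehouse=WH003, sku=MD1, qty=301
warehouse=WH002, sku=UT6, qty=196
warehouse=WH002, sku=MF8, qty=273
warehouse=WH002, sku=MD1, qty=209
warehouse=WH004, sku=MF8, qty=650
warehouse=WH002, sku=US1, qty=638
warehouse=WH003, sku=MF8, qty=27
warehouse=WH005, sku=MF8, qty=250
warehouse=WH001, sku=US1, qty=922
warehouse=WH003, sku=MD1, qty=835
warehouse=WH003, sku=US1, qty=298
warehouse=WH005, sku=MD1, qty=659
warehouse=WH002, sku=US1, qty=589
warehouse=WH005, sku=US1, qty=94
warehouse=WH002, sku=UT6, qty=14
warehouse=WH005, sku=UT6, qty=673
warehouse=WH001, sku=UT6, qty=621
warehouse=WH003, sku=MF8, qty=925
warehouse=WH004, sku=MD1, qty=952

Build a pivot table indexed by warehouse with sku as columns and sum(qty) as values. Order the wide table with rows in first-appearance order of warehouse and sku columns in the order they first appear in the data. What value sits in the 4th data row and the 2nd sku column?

With rows in first-appearance order of warehouse, row 4 is warehouse=WH002. sku columns in first-appearance order: US1, UT6, MD1, MF8; column 2 is UT6.
Long rows with warehouse=WH002, sku=UT6: 579 + 196 + 14 = 789.

789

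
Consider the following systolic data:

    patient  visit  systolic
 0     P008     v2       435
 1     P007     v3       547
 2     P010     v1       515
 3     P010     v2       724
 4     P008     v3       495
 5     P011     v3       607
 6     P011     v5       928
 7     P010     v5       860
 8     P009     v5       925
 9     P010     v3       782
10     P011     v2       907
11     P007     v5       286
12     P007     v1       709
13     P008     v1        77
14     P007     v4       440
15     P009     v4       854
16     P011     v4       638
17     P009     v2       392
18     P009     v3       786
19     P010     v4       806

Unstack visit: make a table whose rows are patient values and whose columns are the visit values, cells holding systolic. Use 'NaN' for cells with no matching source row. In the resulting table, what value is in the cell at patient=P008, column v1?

The long row with patient=P008, visit=v1 has systolic=77.

77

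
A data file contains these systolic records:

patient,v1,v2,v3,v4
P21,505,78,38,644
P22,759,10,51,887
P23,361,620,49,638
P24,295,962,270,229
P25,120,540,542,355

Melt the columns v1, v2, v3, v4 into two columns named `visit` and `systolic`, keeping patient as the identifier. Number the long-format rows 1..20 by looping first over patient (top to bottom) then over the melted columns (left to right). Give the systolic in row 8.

20 rows total (5 × 4). Row 8: index ⌊(8-1)/4⌋ = 1 into patient → P22; (8-1) mod 4 = 3 into the melted columns → v4.
So row 8 is (P22, v4, 887); systolic = 887.

887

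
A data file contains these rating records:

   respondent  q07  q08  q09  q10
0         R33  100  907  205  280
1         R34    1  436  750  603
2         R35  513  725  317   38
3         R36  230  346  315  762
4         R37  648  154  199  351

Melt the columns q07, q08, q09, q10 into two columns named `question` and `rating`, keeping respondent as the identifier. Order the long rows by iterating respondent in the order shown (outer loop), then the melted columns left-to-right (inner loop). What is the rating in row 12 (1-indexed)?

38

20 rows total (5 × 4). Row 12: index ⌊(12-1)/4⌋ = 2 into respondent → R35; (12-1) mod 4 = 3 into the melted columns → q10.
So row 12 is (R35, q10, 38); rating = 38.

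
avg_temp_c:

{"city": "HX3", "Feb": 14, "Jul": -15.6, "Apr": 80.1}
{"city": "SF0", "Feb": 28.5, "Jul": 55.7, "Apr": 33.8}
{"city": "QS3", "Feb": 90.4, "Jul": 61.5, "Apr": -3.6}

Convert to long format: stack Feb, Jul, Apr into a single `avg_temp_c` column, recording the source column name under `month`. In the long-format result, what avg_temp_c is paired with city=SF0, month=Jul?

55.7

Unpivoting turns each (city, wide-column) pair into one long row.
The wide cell at row SF0, column Jul holds 55.7, so the long row (SF0, Jul) has avg_temp_c=55.7.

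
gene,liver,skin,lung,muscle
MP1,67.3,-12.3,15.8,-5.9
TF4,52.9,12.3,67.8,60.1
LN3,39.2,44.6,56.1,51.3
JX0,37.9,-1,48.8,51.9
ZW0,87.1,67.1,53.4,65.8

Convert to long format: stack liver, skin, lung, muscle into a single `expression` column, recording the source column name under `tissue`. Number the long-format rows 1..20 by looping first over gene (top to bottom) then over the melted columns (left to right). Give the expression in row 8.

60.1

20 rows total (5 × 4). Row 8: index ⌊(8-1)/4⌋ = 1 into gene → TF4; (8-1) mod 4 = 3 into the melted columns → muscle.
So row 8 is (TF4, muscle, 60.1); expression = 60.1.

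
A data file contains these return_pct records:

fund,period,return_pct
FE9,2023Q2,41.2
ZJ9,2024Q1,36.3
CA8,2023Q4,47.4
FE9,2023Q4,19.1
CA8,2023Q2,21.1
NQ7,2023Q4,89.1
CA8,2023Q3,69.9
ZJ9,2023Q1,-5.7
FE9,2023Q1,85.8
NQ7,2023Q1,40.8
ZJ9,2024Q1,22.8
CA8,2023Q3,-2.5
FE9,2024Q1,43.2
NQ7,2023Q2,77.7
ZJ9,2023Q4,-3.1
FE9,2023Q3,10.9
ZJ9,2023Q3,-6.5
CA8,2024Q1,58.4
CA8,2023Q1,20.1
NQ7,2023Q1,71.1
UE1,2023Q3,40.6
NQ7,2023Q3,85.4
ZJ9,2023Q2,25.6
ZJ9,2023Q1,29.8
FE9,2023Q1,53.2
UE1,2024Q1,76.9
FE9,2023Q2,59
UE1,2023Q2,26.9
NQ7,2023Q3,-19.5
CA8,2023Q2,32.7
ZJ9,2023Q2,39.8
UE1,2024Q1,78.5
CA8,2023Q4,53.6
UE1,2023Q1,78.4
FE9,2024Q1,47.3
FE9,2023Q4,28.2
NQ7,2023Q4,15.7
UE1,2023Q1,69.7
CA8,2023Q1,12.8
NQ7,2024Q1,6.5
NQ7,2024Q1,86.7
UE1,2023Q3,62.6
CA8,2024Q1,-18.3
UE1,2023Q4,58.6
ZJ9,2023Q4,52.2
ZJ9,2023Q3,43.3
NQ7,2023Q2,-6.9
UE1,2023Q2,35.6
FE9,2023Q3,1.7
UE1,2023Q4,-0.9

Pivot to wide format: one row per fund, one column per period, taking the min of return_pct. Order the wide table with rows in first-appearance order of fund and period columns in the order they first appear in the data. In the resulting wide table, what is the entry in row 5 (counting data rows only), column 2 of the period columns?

76.9

With rows in first-appearance order of fund, row 5 is fund=UE1. period columns in first-appearance order: 2023Q2, 2024Q1, 2023Q4, 2023Q3, 2023Q1; column 2 is 2024Q1.
Long rows with fund=UE1, period=2024Q1: min(76.9, 78.5) = 76.9.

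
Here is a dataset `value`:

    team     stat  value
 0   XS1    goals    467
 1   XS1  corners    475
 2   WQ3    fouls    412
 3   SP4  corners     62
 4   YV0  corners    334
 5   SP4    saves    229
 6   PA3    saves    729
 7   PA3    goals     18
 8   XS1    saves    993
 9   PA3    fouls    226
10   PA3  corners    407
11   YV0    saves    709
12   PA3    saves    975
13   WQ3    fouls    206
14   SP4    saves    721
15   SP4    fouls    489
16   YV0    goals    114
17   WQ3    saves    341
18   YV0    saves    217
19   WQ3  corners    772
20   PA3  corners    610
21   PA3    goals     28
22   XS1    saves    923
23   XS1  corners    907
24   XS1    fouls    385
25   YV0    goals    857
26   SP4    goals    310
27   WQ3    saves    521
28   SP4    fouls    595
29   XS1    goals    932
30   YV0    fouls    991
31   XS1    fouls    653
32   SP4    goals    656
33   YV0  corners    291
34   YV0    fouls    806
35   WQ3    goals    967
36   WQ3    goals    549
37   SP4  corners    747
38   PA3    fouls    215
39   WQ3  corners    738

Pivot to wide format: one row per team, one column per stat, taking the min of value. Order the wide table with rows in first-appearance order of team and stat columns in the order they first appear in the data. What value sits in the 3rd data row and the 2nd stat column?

With rows in first-appearance order of team, row 3 is team=SP4. stat columns in first-appearance order: goals, corners, fouls, saves; column 2 is corners.
Long rows with team=SP4, stat=corners: min(62, 747) = 62.

62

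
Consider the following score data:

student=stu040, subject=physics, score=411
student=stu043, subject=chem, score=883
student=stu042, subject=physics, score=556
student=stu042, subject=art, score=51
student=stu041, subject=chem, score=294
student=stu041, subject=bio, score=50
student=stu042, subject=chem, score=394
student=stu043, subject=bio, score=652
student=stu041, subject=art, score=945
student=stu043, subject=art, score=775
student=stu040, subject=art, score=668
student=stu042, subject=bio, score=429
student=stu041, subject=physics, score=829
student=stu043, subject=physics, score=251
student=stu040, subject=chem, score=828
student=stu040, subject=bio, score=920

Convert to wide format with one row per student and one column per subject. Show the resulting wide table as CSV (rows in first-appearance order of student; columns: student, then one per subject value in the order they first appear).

Columns: student plus the 4 distinct subject values (physics, chem, art, bio).
For example, row stu040 column physics takes score=411 from the long row (stu040, physics).

student,physics,chem,art,bio
stu040,411,828,668,920
stu043,251,883,775,652
stu042,556,394,51,429
stu041,829,294,945,50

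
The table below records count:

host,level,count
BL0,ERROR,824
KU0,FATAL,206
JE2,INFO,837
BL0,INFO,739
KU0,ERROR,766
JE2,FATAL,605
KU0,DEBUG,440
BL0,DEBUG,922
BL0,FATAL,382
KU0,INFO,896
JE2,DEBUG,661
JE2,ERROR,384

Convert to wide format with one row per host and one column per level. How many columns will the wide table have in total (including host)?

5

1 column for host plus 4 distinct level values → 5 columns.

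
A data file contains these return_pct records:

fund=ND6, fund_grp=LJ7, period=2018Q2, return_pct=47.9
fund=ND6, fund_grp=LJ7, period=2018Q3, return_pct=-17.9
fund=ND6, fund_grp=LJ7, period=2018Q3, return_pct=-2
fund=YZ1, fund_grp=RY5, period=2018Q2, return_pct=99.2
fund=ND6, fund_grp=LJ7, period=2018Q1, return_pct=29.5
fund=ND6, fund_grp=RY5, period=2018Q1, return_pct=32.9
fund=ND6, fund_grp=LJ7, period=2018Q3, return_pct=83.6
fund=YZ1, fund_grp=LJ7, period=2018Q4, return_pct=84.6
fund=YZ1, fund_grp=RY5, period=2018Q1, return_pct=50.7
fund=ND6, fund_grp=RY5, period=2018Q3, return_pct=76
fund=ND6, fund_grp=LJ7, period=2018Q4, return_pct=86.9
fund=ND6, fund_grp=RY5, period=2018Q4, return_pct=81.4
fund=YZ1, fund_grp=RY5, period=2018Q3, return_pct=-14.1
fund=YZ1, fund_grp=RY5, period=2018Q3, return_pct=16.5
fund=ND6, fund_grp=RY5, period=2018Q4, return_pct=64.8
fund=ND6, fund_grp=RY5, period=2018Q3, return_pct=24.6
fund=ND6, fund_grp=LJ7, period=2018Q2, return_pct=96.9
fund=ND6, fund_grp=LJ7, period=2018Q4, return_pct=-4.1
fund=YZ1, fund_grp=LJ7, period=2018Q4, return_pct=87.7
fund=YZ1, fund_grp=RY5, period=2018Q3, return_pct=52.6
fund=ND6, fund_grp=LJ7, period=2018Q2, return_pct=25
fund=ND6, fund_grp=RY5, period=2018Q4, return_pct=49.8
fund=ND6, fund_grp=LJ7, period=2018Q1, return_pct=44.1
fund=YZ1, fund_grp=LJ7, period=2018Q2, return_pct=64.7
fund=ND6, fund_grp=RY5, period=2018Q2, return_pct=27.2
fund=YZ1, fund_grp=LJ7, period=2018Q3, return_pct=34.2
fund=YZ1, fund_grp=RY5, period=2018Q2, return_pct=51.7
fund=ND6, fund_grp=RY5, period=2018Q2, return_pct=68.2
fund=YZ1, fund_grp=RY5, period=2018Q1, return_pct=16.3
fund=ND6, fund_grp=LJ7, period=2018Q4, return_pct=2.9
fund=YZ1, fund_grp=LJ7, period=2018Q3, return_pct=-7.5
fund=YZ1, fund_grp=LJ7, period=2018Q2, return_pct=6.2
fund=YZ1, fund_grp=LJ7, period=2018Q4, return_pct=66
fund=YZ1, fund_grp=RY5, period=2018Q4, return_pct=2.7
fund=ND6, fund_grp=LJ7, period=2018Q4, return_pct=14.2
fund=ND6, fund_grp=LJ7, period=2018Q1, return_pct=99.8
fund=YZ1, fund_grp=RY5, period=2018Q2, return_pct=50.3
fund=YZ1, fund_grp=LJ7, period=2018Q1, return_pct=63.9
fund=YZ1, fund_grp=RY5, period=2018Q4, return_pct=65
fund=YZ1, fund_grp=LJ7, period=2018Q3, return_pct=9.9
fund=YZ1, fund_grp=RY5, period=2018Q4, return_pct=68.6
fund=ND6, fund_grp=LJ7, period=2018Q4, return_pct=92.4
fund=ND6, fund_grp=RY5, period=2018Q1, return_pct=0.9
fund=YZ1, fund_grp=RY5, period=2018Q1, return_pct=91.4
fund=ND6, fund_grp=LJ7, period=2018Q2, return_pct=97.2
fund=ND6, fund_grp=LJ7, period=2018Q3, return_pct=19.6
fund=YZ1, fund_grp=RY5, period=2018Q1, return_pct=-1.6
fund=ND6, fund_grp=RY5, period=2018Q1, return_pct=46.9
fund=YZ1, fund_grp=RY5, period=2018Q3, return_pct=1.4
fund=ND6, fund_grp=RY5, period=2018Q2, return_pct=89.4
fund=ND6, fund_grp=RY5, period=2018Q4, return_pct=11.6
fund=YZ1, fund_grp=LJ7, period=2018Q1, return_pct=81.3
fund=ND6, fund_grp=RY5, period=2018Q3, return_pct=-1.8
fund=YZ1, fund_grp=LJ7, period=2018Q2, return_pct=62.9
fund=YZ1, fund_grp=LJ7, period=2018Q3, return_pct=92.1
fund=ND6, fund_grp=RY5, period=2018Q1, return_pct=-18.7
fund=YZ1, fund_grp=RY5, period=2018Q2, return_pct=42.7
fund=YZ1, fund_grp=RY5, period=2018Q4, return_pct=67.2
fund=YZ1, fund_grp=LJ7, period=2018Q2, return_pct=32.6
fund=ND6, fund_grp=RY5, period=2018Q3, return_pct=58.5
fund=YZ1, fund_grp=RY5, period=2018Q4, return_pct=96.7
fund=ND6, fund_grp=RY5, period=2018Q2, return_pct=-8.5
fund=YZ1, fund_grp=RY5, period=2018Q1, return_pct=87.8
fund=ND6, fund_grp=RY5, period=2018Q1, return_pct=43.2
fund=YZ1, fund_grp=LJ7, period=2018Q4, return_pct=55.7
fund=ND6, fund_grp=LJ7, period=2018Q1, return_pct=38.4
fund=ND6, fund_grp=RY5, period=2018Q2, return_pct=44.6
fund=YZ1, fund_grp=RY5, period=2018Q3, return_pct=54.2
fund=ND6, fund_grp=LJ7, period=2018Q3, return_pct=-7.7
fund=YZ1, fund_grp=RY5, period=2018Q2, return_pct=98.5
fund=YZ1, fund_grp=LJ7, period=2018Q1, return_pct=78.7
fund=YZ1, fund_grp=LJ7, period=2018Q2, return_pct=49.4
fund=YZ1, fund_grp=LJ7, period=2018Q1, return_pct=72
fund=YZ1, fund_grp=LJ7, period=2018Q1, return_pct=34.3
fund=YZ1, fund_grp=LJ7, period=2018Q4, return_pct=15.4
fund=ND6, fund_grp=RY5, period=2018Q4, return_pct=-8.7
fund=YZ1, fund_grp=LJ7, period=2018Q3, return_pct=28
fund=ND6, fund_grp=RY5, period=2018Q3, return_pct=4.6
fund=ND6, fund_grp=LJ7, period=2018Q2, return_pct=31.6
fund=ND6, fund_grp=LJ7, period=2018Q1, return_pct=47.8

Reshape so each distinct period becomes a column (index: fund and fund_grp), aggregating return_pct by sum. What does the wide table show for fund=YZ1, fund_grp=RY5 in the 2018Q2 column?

Rows with fund=YZ1, fund_grp=RY5 and period=2018Q2: return_pct values are 99.2, 51.7, 50.3, 42.7, 98.5.
99.2 + 51.7 + 50.3 + 42.7 + 98.5 = 342.4.

342.4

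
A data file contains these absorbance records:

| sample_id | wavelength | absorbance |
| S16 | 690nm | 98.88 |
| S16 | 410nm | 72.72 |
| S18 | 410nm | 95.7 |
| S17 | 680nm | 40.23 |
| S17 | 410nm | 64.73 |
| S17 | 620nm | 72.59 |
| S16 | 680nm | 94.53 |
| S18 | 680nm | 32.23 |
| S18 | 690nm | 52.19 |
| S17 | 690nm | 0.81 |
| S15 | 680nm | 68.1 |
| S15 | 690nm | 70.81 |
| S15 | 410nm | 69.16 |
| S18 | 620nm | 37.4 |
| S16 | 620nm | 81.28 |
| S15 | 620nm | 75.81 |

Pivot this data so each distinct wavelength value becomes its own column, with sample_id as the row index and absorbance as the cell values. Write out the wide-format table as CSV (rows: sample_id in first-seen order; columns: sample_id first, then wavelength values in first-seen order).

Columns: sample_id plus the 4 distinct wavelength values (690nm, 410nm, 680nm, 620nm).
For example, row S16 column 690nm takes absorbance=98.88 from the long row (S16, 690nm).

sample_id,690nm,410nm,680nm,620nm
S16,98.88,72.72,94.53,81.28
S18,52.19,95.7,32.23,37.4
S17,0.81,64.73,40.23,72.59
S15,70.81,69.16,68.1,75.81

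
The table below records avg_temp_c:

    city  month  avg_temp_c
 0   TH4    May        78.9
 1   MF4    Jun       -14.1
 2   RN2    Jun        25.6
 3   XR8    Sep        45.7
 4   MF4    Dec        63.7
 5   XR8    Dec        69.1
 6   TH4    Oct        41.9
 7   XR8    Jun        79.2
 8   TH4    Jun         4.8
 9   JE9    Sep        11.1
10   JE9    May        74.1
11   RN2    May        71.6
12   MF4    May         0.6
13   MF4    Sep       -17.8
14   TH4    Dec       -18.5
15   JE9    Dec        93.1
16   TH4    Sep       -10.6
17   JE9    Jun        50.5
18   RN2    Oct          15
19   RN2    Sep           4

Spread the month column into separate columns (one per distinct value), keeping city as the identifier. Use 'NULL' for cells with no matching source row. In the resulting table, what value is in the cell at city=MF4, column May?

The long row with city=MF4, month=May has avg_temp_c=0.6.

0.6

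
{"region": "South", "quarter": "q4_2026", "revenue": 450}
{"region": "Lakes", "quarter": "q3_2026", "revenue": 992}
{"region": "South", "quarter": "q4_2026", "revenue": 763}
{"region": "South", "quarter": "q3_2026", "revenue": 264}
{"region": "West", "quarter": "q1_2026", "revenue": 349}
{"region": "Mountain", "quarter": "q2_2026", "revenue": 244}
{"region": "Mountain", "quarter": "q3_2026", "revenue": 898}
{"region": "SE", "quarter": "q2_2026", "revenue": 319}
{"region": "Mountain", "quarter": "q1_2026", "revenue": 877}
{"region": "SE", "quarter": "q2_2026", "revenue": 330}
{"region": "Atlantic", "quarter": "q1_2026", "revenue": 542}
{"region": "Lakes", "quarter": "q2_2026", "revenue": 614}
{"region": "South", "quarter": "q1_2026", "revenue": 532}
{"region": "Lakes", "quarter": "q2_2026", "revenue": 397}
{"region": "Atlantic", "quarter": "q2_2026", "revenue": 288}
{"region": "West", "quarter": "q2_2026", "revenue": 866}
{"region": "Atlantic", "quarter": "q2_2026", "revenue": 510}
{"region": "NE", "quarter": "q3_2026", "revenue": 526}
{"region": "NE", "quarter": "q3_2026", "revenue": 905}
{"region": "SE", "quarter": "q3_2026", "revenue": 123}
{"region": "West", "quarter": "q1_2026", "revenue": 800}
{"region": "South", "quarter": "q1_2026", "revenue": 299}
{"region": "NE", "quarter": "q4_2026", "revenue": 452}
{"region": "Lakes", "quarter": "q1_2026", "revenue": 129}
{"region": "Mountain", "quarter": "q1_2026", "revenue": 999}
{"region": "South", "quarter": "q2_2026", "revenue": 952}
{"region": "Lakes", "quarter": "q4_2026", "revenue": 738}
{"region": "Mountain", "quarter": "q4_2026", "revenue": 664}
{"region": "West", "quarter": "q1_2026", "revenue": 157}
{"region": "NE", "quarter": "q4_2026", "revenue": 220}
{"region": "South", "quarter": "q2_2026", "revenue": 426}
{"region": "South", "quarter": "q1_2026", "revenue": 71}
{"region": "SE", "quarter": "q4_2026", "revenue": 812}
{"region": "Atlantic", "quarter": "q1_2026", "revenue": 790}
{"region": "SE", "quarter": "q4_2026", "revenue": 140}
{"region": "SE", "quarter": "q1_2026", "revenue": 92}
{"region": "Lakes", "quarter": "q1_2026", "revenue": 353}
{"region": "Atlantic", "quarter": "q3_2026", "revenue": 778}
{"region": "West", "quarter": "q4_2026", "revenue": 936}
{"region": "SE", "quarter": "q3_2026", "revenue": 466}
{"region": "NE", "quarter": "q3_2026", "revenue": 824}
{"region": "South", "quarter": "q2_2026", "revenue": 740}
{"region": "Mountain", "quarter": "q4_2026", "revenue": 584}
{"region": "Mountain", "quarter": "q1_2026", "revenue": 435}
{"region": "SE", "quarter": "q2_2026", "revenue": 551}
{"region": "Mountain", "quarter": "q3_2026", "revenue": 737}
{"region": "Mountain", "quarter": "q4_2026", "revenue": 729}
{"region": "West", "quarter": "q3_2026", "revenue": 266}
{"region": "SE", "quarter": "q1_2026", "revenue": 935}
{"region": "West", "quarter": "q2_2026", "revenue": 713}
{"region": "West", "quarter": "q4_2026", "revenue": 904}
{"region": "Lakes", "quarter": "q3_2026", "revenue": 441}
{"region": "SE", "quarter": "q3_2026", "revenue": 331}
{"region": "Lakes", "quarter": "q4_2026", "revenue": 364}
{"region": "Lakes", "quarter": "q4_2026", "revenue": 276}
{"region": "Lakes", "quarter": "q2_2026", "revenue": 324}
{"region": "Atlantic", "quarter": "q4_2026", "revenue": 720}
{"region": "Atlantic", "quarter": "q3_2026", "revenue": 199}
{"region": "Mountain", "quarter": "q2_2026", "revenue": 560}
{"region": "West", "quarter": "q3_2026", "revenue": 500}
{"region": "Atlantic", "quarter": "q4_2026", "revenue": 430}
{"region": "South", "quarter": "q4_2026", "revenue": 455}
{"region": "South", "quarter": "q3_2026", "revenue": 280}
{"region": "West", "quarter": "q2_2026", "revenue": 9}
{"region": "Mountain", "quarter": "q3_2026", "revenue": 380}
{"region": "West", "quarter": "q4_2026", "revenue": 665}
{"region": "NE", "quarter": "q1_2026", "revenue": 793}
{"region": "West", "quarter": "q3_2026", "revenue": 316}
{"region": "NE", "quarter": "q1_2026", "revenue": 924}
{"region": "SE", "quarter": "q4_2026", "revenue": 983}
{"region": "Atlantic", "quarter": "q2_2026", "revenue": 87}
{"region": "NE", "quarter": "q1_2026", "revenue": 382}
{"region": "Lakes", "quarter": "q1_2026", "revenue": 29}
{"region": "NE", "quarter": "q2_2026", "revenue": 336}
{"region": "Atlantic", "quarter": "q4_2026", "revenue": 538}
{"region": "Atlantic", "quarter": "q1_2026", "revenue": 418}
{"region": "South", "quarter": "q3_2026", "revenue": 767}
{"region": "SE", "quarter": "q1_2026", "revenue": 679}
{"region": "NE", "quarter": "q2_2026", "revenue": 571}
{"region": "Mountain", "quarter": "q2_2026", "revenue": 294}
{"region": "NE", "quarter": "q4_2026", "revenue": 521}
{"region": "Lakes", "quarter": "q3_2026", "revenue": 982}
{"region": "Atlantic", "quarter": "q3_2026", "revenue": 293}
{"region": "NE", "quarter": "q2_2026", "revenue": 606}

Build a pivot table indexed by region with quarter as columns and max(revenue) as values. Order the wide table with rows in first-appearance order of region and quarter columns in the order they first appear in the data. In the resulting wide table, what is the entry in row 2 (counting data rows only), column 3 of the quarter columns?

353

With rows in first-appearance order of region, row 2 is region=Lakes. quarter columns in first-appearance order: q4_2026, q3_2026, q1_2026, q2_2026; column 3 is q1_2026.
Long rows with region=Lakes, quarter=q1_2026: max(129, 353, 29) = 353.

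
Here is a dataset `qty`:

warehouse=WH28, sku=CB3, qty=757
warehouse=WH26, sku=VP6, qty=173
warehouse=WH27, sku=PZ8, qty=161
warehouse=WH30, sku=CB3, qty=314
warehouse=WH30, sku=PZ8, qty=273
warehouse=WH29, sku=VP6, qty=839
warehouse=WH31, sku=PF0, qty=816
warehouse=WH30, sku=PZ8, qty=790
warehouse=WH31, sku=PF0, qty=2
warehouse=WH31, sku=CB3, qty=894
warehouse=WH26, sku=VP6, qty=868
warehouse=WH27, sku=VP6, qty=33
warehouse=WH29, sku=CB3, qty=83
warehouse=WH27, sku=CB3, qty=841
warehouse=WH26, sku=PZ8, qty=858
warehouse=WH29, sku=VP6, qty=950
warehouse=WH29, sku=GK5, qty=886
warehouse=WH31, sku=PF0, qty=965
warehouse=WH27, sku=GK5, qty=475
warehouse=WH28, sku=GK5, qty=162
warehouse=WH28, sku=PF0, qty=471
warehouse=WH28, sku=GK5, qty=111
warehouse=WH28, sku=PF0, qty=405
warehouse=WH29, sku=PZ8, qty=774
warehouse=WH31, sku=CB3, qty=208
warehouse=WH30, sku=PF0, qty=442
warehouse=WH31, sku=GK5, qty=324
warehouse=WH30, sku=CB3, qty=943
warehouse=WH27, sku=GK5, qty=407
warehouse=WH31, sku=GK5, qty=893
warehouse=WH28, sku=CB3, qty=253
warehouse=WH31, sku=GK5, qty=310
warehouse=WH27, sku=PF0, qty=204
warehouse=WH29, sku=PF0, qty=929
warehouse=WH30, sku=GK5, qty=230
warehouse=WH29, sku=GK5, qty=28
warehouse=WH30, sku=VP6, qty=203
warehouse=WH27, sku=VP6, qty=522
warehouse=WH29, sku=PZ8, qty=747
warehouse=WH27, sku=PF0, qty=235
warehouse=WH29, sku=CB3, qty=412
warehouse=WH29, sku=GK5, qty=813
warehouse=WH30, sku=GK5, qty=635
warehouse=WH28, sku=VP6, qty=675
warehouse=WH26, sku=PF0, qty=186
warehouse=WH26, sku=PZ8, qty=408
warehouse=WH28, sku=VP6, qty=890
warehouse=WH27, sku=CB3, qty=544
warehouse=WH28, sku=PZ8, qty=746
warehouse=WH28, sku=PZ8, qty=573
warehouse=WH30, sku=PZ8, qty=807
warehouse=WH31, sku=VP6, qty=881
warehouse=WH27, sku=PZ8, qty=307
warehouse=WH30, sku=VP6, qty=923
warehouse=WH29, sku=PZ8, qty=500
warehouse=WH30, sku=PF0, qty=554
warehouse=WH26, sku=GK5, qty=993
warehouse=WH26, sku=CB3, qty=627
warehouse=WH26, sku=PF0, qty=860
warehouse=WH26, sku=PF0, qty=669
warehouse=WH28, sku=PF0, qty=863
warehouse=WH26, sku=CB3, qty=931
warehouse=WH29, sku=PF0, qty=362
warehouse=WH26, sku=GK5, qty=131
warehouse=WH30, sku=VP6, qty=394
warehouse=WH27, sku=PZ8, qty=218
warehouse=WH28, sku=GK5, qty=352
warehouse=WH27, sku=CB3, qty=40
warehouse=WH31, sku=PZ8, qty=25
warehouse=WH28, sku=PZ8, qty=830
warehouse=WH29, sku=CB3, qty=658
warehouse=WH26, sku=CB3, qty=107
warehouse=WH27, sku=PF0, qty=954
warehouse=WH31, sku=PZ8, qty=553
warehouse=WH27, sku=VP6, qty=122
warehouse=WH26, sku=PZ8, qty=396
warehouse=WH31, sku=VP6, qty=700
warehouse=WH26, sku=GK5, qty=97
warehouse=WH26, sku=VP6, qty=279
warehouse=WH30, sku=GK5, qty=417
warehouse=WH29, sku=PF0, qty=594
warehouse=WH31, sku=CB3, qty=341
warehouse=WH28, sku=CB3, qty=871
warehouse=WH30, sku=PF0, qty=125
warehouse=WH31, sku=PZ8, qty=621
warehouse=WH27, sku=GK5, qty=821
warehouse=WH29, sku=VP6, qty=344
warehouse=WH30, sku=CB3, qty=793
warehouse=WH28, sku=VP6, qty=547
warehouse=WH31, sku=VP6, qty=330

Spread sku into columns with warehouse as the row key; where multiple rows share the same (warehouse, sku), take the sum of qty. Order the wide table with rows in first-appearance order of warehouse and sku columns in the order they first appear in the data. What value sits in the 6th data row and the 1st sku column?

With rows in first-appearance order of warehouse, row 6 is warehouse=WH31. sku columns in first-appearance order: CB3, VP6, PZ8, PF0, GK5; column 1 is CB3.
Long rows with warehouse=WH31, sku=CB3: 894 + 208 + 341 = 1443.

1443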